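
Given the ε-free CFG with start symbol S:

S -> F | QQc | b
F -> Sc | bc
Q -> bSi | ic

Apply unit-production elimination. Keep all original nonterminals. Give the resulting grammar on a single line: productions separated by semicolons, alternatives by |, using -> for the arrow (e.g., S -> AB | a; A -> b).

Unit productions: S->F.
Unit pairs (A ⇒* B via units): (S,F).
S: inherits non-unit rules of {F, S} → QQc | Sc | b | bc.
F: inherits non-unit rules of {F} → Sc | bc.
Q: inherits non-unit rules of {Q} → bSi | ic.

S -> b | Sc | bc | QQc; F -> Sc | bc; Q -> ic | bSi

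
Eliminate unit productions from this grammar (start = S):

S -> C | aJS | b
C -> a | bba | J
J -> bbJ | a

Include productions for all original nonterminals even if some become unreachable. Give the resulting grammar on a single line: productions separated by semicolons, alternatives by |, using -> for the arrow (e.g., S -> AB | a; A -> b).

S -> a | b | aJS | bbJ | bba; C -> a | bbJ | bba; J -> a | bbJ

Unit productions: C->J, S->C.
Unit pairs (A ⇒* B via units): (C,J), (S,C), (S,J).
S: inherits non-unit rules of {C, J, S} → a | aJS | b | bbJ | bba.
C: inherits non-unit rules of {C, J} → a | bbJ | bba.
J: inherits non-unit rules of {J} → a | bbJ.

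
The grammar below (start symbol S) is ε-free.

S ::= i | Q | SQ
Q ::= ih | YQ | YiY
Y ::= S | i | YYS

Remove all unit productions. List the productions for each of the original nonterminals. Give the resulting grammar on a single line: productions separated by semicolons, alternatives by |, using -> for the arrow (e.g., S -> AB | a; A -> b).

Unit productions: S->Q, Y->S.
Unit pairs (A ⇒* B via units): (S,Q), (Y,Q), (Y,S).
S: inherits non-unit rules of {Q, S} → SQ | YQ | YiY | i | ih.
Q: inherits non-unit rules of {Q} → YQ | YiY | ih.
Y: inherits non-unit rules of {Q, S, Y} → SQ | YQ | YYS | YiY | i | ih.

S -> i | SQ | YQ | ih | YiY; Q -> YQ | ih | YiY; Y -> i | SQ | YQ | ih | YYS | YiY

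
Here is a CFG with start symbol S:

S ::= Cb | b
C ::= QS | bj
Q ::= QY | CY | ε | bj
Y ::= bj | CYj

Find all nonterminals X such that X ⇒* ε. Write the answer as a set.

Directly nullable (have an ε-rule): {Q}.
Not nullable: C, S, Y — each has a terminal in every rule's right-hand side or depends on a non-nullable symbol.

{Q}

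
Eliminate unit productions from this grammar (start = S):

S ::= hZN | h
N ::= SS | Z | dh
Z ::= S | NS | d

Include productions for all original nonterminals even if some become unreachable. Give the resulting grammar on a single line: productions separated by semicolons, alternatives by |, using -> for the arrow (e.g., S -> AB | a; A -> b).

Unit productions: N->Z, Z->S.
Unit pairs (A ⇒* B via units): (N,S), (N,Z), (Z,S).
S: inherits non-unit rules of {S} → h | hZN.
N: inherits non-unit rules of {N, S, Z} → NS | SS | d | dh | h | hZN.
Z: inherits non-unit rules of {S, Z} → NS | d | h | hZN.

S -> h | hZN; N -> d | h | NS | SS | dh | hZN; Z -> d | h | NS | hZN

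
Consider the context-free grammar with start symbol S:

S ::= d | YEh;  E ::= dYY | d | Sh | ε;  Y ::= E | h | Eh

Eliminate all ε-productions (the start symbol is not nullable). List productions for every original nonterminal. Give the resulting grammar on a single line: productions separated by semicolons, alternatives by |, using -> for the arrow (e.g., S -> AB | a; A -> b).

S -> d | h | Eh | Yh | YEh; E -> d | Sh | dY | dYY; Y -> E | h | Eh

Nullable set: {E, Y}.
S -> YEh: Y, E nullable, giving Eh | YEh | Yh | h.
Drop E -> ε.
E -> dYY: Y, Y nullable, giving d | dY | dYY.
Y -> E: E nullable, giving E.
Y -> Eh: E nullable, giving Eh | h.
Unchanged (no nullable symbols): S -> d; E -> Sh; E -> d; Y -> h.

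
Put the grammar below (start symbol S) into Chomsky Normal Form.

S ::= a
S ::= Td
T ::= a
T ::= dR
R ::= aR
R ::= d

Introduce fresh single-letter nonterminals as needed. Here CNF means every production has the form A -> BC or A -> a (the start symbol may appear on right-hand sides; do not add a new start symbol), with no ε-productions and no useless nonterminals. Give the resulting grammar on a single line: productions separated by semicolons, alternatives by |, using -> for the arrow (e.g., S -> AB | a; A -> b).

S -> a | TB; A -> a; B -> d; R -> d | AR; T -> a | BR

No ε-productions.
No unit productions to eliminate.
TERM: introduce A -> a, B -> d and substitute in every rule of length ≥2.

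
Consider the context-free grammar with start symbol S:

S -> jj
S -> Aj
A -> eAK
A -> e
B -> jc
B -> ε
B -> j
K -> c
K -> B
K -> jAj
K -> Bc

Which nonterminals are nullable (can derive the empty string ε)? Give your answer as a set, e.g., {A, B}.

Directly nullable (have an ε-rule): {B}.
K is nullable via K -> B (every symbol on the right is already known nullable).
Not nullable: A, S — each has a terminal in every rule's right-hand side or depends on a non-nullable symbol.

{B, K}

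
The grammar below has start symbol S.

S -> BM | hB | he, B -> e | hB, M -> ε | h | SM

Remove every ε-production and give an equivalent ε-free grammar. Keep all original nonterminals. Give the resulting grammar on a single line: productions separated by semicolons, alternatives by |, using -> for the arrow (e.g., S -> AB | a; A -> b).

Nullable set: {M}.
S -> BM: M nullable, giving B | BM.
Drop M -> ε.
M -> SM: M nullable, giving S | SM.
Unchanged (no nullable symbols): S -> hB; S -> he; B -> e; B -> hB; M -> h.

S -> B | BM | hB | he; B -> e | hB; M -> S | h | SM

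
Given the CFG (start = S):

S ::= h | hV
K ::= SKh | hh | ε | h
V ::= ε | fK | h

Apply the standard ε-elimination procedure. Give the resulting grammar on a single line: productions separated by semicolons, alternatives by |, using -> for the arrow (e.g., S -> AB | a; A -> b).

Nullable set: {K, V}.
S -> hV: V nullable, giving h | hV.
Drop K -> ε.
K -> SKh: K nullable, giving SKh | Sh.
Drop V -> ε.
V -> fK: K nullable, giving f | fK.
Unchanged (no nullable symbols): S -> h; K -> h; K -> hh; V -> h.

S -> h | hV; K -> h | Sh | hh | SKh; V -> f | h | fK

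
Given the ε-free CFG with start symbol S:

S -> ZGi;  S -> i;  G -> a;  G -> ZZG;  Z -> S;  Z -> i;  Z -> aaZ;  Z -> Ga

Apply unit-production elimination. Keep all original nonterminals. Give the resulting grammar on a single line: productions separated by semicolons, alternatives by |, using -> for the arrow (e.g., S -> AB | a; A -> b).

Unit productions: Z->S.
Unit pairs (A ⇒* B via units): (Z,S).
S: inherits non-unit rules of {S} → ZGi | i.
G: inherits non-unit rules of {G} → ZZG | a.
Z: inherits non-unit rules of {S, Z} → Ga | ZGi | aaZ | i.

S -> i | ZGi; G -> a | ZZG; Z -> i | Ga | ZGi | aaZ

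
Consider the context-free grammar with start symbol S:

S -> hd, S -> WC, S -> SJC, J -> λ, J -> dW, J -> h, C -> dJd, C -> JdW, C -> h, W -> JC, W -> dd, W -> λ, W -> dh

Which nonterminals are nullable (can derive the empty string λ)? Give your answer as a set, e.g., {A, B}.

{J, W}

Directly nullable (have an ε-rule): {J, W}.
Not nullable: C, S — each has a terminal in every rule's right-hand side or depends on a non-nullable symbol.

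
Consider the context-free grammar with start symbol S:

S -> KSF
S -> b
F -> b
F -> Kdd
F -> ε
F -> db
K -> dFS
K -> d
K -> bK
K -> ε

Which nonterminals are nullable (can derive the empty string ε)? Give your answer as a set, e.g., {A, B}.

Directly nullable (have an ε-rule): {F, K}.
Not nullable: S — each has a terminal in every rule's right-hand side or depends on a non-nullable symbol.

{F, K}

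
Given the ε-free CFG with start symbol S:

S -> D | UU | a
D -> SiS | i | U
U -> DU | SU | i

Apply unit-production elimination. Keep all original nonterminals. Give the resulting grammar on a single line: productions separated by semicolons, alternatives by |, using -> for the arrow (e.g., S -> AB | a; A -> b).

Unit productions: D->U, S->D.
Unit pairs (A ⇒* B via units): (D,U), (S,D), (S,U).
S: inherits non-unit rules of {D, S, U} → DU | SU | SiS | UU | a | i.
D: inherits non-unit rules of {D, U} → DU | SU | SiS | i.
U: inherits non-unit rules of {U} → DU | SU | i.

S -> a | i | DU | SU | UU | SiS; D -> i | DU | SU | SiS; U -> i | DU | SU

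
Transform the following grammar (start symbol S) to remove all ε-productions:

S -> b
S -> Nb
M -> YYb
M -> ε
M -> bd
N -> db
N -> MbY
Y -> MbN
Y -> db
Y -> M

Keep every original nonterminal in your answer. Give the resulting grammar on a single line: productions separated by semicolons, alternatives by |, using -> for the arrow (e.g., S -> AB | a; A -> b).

S -> b | Nb; M -> b | Yb | bd | YYb; N -> b | Mb | bY | db | MbY; Y -> M | bN | db | MbN

Nullable set: {M, Y}.
Drop M -> ε.
M -> YYb: Y, Y nullable, giving YYb | Yb | b.
N -> MbY: M, Y nullable, giving Mb | MbY | b | bY.
Y -> M: M nullable, giving M.
Y -> MbN: M nullable, giving MbN | bN.
Unchanged (no nullable symbols): S -> Nb; S -> b; M -> bd; N -> db; Y -> db.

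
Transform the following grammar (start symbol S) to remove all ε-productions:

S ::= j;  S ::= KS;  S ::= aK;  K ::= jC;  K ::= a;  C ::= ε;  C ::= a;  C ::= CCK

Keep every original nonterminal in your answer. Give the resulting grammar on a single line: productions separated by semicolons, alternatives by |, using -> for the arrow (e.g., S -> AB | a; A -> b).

Nullable set: {C}.
Drop C -> ε.
C -> CCK: C, C nullable, giving CCK | CK | K.
K -> jC: C nullable, giving j | jC.
Unchanged (no nullable symbols): S -> KS; S -> aK; S -> j; C -> a; K -> a.

S -> j | KS | aK; C -> K | a | CK | CCK; K -> a | j | jC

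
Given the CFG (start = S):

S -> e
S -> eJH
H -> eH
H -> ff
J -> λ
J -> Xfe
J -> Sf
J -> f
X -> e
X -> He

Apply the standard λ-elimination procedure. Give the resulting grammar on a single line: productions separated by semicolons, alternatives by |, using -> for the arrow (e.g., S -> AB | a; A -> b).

S -> e | eH | eJH; H -> eH | ff; J -> f | Sf | Xfe; X -> e | He

Nullable set: {J}.
S -> eJH: J nullable, giving eH | eJH.
Drop J -> λ.
Unchanged (no nullable symbols): S -> e; H -> eH; H -> ff; J -> Sf; J -> Xfe; J -> f; X -> He; X -> e.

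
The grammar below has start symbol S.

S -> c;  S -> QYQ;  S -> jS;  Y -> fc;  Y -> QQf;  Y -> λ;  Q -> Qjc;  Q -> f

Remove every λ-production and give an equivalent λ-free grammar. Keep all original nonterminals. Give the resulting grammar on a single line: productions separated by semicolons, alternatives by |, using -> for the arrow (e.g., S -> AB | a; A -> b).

Nullable set: {Y}.
S -> QYQ: Y nullable, giving QQ | QYQ.
Drop Y -> λ.
Unchanged (no nullable symbols): S -> c; S -> jS; Q -> Qjc; Q -> f; Y -> QQf; Y -> fc.

S -> c | QQ | jS | QYQ; Q -> f | Qjc; Y -> fc | QQf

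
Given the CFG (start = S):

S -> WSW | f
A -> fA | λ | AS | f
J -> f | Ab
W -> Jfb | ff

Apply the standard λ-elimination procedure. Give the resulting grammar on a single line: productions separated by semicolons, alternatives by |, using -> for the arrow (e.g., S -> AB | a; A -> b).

Nullable set: {A}.
Drop A -> λ.
A -> AS: A nullable, giving AS | S.
A -> fA: A nullable, giving f | fA.
J -> Ab: A nullable, giving Ab | b.
Unchanged (no nullable symbols): S -> WSW; S -> f; A -> f; J -> f; W -> Jfb; W -> ff.

S -> f | WSW; A -> S | f | AS | fA; J -> b | f | Ab; W -> ff | Jfb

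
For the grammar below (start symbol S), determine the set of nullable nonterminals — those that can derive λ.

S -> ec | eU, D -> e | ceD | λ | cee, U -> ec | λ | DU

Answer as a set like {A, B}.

Directly nullable (have an ε-rule): {D, U}.
Not nullable: S — each has a terminal in every rule's right-hand side or depends on a non-nullable symbol.

{D, U}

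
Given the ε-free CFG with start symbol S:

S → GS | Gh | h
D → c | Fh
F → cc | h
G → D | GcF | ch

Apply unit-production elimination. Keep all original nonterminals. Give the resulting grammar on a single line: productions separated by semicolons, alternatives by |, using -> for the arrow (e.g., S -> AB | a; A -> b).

S -> h | GS | Gh; D -> c | Fh; F -> h | cc; G -> c | Fh | ch | GcF

Unit productions: G->D.
Unit pairs (A ⇒* B via units): (G,D).
S: inherits non-unit rules of {S} → GS | Gh | h.
D: inherits non-unit rules of {D} → Fh | c.
F: inherits non-unit rules of {F} → cc | h.
G: inherits non-unit rules of {D, G} → Fh | GcF | c | ch.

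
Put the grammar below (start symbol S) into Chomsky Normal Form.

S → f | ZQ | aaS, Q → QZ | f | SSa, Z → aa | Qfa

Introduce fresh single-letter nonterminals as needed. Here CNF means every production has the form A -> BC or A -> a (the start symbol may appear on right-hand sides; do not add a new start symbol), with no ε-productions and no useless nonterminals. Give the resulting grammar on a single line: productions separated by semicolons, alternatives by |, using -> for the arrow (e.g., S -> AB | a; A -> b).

S -> f | AD | ZQ; A -> a; B -> f; C -> SA; D -> AS; E -> BA; Q -> f | QZ | SC; Z -> AA | QE

No ε-productions.
No unit productions to eliminate.
TERM: introduce A -> a, B -> f and substitute in every rule of length ≥2.
BIN: Q -> SSA becomes Q -> SC, C -> SA; S -> AAS becomes S -> AD, D -> AS; Z -> QBA becomes Z -> QE, E -> BA.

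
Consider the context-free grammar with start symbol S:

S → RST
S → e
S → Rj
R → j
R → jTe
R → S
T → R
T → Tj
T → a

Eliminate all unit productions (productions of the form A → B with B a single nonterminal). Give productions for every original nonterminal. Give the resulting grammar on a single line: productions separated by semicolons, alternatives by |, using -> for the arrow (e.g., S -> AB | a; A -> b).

S -> e | Rj | RST; R -> e | j | Rj | RST | jTe; T -> a | e | j | Rj | Tj | RST | jTe

Unit productions: R->S, T->R.
Unit pairs (A ⇒* B via units): (R,S), (T,R), (T,S).
S: inherits non-unit rules of {S} → RST | Rj | e.
R: inherits non-unit rules of {R, S} → RST | Rj | e | j | jTe.
T: inherits non-unit rules of {R, S, T} → RST | Rj | Tj | a | e | j | jTe.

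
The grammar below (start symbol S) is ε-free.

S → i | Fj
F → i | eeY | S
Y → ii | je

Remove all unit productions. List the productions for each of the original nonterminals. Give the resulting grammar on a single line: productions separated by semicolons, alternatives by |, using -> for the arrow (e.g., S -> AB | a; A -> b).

S -> i | Fj; F -> i | Fj | eeY; Y -> ii | je

Unit productions: F->S.
Unit pairs (A ⇒* B via units): (F,S).
S: inherits non-unit rules of {S} → Fj | i.
F: inherits non-unit rules of {F, S} → Fj | eeY | i.
Y: inherits non-unit rules of {Y} → ii | je.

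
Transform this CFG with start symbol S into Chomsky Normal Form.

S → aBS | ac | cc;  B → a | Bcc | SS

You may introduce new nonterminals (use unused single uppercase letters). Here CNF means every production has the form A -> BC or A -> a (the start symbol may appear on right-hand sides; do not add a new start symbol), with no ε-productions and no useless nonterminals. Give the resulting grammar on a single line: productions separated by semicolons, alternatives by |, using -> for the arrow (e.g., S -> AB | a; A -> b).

S -> AA | CA | CE; A -> c; B -> a | BD | SS; C -> a; D -> AA; E -> BS

No ε-productions.
No unit productions to eliminate.
TERM: introduce C -> a, A -> c and substitute in every rule of length ≥2.
BIN: B -> BAA becomes B -> BD, D -> AA; S -> CBS becomes S -> CE, E -> BS.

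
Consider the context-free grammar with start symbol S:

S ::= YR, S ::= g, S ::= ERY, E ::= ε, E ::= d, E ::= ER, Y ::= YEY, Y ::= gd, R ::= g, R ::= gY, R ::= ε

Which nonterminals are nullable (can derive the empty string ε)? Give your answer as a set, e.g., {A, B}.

{E, R}

Directly nullable (have an ε-rule): {E, R}.
Not nullable: S, Y — each has a terminal in every rule's right-hand side or depends on a non-nullable symbol.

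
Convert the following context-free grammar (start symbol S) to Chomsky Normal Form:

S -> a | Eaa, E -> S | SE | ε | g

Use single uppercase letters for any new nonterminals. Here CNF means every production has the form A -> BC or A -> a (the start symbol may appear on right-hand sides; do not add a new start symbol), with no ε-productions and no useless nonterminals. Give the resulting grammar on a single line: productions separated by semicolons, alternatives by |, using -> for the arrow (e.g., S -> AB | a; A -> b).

S -> a | AA | EC; A -> a; B -> AA; C -> AA; E -> a | g | AA | EB | SE

Nullable: {E}; after ε-elimination: S -> a | aa | Eaa; E -> S | g | SE.
After unit-elimination: S -> a | aa | Eaa; E -> a | g | SE | aa | Eaa.
TERM: introduce A -> a and substitute in every rule of length ≥2.
BIN: E -> EAA becomes E -> EB, B -> AA; S -> EAA becomes S -> EC, C -> AA.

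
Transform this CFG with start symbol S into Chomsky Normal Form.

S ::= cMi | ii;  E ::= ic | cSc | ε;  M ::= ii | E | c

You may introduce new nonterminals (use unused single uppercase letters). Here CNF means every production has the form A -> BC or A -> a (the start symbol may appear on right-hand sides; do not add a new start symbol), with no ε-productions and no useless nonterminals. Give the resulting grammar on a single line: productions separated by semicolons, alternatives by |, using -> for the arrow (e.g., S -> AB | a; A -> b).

S -> AB | AF | BB; A -> c; B -> i; D -> SA; F -> MB; M -> c | AD | BA | BB

Nullable: {E, M}; after ε-elimination: S -> ci | ii | cMi; E -> ic | cSc; M -> E | c | ii.
After unit-elimination: S -> ci | ii | cMi; E -> ic | cSc; M -> c | ic | ii | cSc.
TERM: introduce A -> c, B -> i and substitute in every rule of length ≥2.
BIN: E -> ASA becomes E -> AC, C -> SA; M -> ASA becomes M -> AD, D -> SA; S -> AMB becomes S -> AF, F -> MB.
Drop unreachable/unproductive: E.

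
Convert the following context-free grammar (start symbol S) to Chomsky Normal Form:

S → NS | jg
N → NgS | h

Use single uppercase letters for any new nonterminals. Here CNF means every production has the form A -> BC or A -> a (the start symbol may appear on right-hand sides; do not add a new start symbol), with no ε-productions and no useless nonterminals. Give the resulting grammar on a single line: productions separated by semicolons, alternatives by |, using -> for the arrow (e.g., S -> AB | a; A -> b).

S -> BA | NS; A -> g; B -> j; C -> AS; N -> h | NC

No ε-productions.
No unit productions to eliminate.
TERM: introduce A -> g, B -> j and substitute in every rule of length ≥2.
BIN: N -> NAS becomes N -> NC, C -> AS.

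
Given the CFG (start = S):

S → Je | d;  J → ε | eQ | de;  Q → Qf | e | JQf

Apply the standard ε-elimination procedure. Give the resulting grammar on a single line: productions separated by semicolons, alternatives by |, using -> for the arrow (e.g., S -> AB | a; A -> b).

S -> d | e | Je; J -> de | eQ; Q -> e | Qf | JQf

Nullable set: {J}.
S -> Je: J nullable, giving Je | e.
Drop J -> ε.
Q -> JQf: J nullable, giving JQf | Qf.
Unchanged (no nullable symbols): S -> d; J -> de; J -> eQ; Q -> Qf; Q -> e.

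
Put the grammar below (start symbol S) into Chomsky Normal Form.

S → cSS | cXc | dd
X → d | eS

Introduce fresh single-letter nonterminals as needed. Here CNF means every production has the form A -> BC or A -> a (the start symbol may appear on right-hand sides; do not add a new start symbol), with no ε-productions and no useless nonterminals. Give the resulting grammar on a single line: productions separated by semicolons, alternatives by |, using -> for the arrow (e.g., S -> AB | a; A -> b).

No ε-productions.
No unit productions to eliminate.
TERM: introduce A -> c, B -> d, C -> e and substitute in every rule of length ≥2.
BIN: S -> ASS becomes S -> AD, D -> SS; S -> AXA becomes S -> AE, E -> XA.

S -> AD | AE | BB; A -> c; B -> d; C -> e; D -> SS; E -> XA; X -> d | CS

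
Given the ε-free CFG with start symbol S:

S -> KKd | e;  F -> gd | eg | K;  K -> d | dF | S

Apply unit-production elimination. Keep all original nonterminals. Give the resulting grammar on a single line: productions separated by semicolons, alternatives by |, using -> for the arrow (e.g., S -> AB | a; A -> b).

Unit productions: F->K, K->S.
Unit pairs (A ⇒* B via units): (F,K), (F,S), (K,S).
S: inherits non-unit rules of {S} → KKd | e.
F: inherits non-unit rules of {F, K, S} → KKd | d | dF | e | eg | gd.
K: inherits non-unit rules of {K, S} → KKd | d | dF | e.

S -> e | KKd; F -> d | e | dF | eg | gd | KKd; K -> d | e | dF | KKd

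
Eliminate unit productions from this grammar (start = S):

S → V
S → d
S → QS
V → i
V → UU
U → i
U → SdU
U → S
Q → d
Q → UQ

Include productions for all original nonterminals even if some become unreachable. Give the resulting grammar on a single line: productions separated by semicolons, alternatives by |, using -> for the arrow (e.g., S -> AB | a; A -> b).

Unit productions: S->V, U->S.
Unit pairs (A ⇒* B via units): (S,V), (U,S), (U,V).
S: inherits non-unit rules of {S, V} → QS | UU | d | i.
Q: inherits non-unit rules of {Q} → UQ | d.
U: inherits non-unit rules of {S, U, V} → QS | SdU | UU | d | i.
V: inherits non-unit rules of {V} → UU | i.

S -> d | i | QS | UU; Q -> d | UQ; U -> d | i | QS | UU | SdU; V -> i | UU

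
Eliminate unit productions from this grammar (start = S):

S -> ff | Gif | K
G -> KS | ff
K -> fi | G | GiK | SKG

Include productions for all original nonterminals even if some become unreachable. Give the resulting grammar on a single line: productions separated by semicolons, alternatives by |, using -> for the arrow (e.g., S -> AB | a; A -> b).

Unit productions: K->G, S->K.
Unit pairs (A ⇒* B via units): (K,G), (S,G), (S,K).
S: inherits non-unit rules of {G, K, S} → GiK | Gif | KS | SKG | ff | fi.
G: inherits non-unit rules of {G} → KS | ff.
K: inherits non-unit rules of {G, K} → GiK | KS | SKG | ff | fi.

S -> KS | ff | fi | GiK | Gif | SKG; G -> KS | ff; K -> KS | ff | fi | GiK | SKG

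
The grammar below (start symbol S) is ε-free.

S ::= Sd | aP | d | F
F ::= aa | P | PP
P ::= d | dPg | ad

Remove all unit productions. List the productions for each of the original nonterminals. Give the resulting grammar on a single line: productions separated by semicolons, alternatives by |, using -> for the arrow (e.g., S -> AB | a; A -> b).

S -> d | PP | Sd | aP | aa | ad | dPg; F -> d | PP | aa | ad | dPg; P -> d | ad | dPg

Unit productions: F->P, S->F.
Unit pairs (A ⇒* B via units): (F,P), (S,F), (S,P).
S: inherits non-unit rules of {F, P, S} → PP | Sd | aP | aa | ad | d | dPg.
F: inherits non-unit rules of {F, P} → PP | aa | ad | d | dPg.
P: inherits non-unit rules of {P} → ad | d | dPg.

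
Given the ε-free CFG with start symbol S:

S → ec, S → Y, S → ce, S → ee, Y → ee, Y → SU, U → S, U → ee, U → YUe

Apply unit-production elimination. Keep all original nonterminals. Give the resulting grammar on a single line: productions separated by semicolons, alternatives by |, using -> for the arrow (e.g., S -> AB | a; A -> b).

Unit productions: S->Y, U->S.
Unit pairs (A ⇒* B via units): (S,Y), (U,S), (U,Y).
S: inherits non-unit rules of {S, Y} → SU | ce | ec | ee.
U: inherits non-unit rules of {S, U, Y} → SU | YUe | ce | ec | ee.
Y: inherits non-unit rules of {Y} → SU | ee.

S -> SU | ce | ec | ee; U -> SU | ce | ec | ee | YUe; Y -> SU | ee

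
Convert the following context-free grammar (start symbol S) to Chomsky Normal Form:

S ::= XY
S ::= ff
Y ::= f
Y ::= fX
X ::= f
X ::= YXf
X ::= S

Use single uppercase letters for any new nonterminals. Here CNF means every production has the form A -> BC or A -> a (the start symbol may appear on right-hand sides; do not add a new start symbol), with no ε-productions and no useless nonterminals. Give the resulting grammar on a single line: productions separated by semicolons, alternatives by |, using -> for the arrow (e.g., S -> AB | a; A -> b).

No ε-productions.
After unit-elimination: S -> XY | ff; X -> f | XY | ff | YXf; Y -> f | fX.
TERM: introduce A -> f and substitute in every rule of length ≥2.
BIN: X -> YXA becomes X -> YB, B -> XA.

S -> AA | XY; A -> f; B -> XA; X -> f | AA | XY | YB; Y -> f | AX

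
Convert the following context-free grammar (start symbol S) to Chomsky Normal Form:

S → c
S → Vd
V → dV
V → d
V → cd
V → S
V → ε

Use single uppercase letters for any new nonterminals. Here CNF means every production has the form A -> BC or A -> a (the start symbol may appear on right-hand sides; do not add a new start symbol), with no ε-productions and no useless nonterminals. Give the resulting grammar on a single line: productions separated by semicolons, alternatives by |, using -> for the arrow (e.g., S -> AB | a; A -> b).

S -> c | d | VA; A -> d; B -> c; V -> c | d | AV | BA | VA

Nullable: {V}; after ε-elimination: S -> c | d | Vd; V -> S | d | cd | dV.
After unit-elimination: S -> c | d | Vd; V -> c | d | Vd | cd | dV.
TERM: introduce B -> c, A -> d and substitute in every rule of length ≥2.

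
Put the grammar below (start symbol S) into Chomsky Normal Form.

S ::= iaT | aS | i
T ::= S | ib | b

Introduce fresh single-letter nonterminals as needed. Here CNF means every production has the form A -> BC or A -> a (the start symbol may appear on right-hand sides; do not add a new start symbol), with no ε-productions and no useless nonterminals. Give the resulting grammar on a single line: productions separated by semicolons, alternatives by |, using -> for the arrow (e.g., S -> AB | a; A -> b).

No ε-productions.
After unit-elimination: S -> i | aS | iaT; T -> b | i | aS | ib | iaT.
TERM: introduce A -> a, C -> b, B -> i and substitute in every rule of length ≥2.
BIN: S -> BAT becomes S -> BD, D -> AT; T -> BAT becomes T -> BE, E -> AT.

S -> i | AS | BD; A -> a; B -> i; C -> b; D -> AT; E -> AT; T -> b | i | AS | BC | BE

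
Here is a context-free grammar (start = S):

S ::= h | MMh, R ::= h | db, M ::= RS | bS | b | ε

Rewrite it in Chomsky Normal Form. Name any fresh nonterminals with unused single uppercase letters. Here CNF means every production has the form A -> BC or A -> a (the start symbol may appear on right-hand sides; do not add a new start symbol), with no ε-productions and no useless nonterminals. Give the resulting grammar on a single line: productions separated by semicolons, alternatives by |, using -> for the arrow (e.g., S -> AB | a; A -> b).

S -> h | MC | MD; A -> b; B -> d; C -> h; D -> MC; M -> b | AS | RS; R -> h | BA

Nullable: {M}; after ε-elimination: S -> h | Mh | MMh; M -> b | RS | bS; R -> h | db.
No unit productions to eliminate.
TERM: introduce A -> b, B -> d, C -> h and substitute in every rule of length ≥2.
BIN: S -> MMC becomes S -> MD, D -> MC.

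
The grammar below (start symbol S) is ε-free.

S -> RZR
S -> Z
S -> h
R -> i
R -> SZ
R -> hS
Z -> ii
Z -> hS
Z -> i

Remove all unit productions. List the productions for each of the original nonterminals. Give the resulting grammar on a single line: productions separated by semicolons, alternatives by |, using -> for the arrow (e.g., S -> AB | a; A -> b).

Unit productions: S->Z.
Unit pairs (A ⇒* B via units): (S,Z).
S: inherits non-unit rules of {S, Z} → RZR | h | hS | i | ii.
R: inherits non-unit rules of {R} → SZ | hS | i.
Z: inherits non-unit rules of {Z} → hS | i | ii.

S -> h | i | hS | ii | RZR; R -> i | SZ | hS; Z -> i | hS | ii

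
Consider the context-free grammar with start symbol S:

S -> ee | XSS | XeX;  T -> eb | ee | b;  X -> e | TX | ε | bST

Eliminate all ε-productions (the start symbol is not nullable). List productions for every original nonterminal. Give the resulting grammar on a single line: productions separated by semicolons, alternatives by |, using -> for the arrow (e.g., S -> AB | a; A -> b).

Nullable set: {X}.
S -> XSS: X nullable, giving SS | XSS.
S -> XeX: X, X nullable, giving Xe | XeX | e | eX.
Drop X -> ε.
X -> TX: X nullable, giving T | TX.
Unchanged (no nullable symbols): S -> ee; T -> b; T -> eb; T -> ee; X -> bST; X -> e.

S -> e | SS | Xe | eX | ee | XSS | XeX; T -> b | eb | ee; X -> T | e | TX | bST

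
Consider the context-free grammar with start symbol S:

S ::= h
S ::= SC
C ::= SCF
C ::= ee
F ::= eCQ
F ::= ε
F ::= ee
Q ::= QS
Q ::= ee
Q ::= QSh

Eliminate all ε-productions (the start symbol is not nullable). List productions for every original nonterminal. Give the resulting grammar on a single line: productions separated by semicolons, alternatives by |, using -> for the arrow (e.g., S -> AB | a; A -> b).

S -> h | SC; C -> SC | ee | SCF; F -> ee | eCQ; Q -> QS | ee | QSh

Nullable set: {F}.
C -> SCF: F nullable, giving SC | SCF.
Drop F -> ε.
Unchanged (no nullable symbols): S -> SC; S -> h; C -> ee; F -> eCQ; F -> ee; Q -> QS; Q -> QSh; Q -> ee.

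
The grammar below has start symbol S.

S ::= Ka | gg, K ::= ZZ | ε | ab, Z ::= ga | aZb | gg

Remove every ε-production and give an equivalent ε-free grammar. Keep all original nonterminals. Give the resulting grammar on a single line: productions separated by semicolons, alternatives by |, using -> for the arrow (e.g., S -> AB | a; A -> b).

S -> a | Ka | gg; K -> ZZ | ab; Z -> ga | gg | aZb

Nullable set: {K}.
S -> Ka: K nullable, giving Ka | a.
Drop K -> ε.
Unchanged (no nullable symbols): S -> gg; K -> ZZ; K -> ab; Z -> aZb; Z -> ga; Z -> gg.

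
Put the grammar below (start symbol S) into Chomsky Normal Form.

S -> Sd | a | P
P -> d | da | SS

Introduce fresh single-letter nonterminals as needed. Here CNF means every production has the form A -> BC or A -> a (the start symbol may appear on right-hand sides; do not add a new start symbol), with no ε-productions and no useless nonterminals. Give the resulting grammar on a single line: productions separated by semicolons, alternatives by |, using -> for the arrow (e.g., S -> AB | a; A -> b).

No ε-productions.
After unit-elimination: S -> a | d | SS | Sd | da; P -> d | SS | da.
TERM: introduce B -> a, A -> d and substitute in every rule of length ≥2.
Drop unreachable/unproductive: P.

S -> a | d | AB | SA | SS; A -> d; B -> a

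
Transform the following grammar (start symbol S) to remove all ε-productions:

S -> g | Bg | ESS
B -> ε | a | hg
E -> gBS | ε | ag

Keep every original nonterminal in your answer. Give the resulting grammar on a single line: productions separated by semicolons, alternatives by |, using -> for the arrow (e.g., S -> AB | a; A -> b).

S -> g | Bg | SS | ESS; B -> a | hg; E -> ag | gS | gBS

Nullable set: {B, E}.
S -> Bg: B nullable, giving Bg | g.
S -> ESS: E nullable, giving ESS | SS.
Drop B -> ε.
Drop E -> ε.
E -> gBS: B nullable, giving gBS | gS.
Unchanged (no nullable symbols): S -> g; B -> a; B -> hg; E -> ag.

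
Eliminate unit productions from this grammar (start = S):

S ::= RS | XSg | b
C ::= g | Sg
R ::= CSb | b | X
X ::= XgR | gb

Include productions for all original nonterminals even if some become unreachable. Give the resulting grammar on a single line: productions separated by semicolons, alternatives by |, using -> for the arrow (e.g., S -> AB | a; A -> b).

S -> b | RS | XSg; C -> g | Sg; R -> b | gb | CSb | XgR; X -> gb | XgR

Unit productions: R->X.
Unit pairs (A ⇒* B via units): (R,X).
S: inherits non-unit rules of {S} → RS | XSg | b.
C: inherits non-unit rules of {C} → Sg | g.
R: inherits non-unit rules of {R, X} → CSb | XgR | b | gb.
X: inherits non-unit rules of {X} → XgR | gb.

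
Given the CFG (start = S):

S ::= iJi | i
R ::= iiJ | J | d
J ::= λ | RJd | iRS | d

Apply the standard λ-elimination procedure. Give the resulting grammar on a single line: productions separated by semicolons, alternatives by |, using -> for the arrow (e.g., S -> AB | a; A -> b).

Nullable set: {J, R}.
S -> iJi: J nullable, giving iJi | ii.
Drop J -> λ.
J -> RJd: R, J nullable, giving Jd | RJd | Rd | d.
J -> iRS: R nullable, giving iRS | iS.
R -> J: J nullable, giving J.
R -> iiJ: J nullable, giving ii | iiJ.
Unchanged (no nullable symbols): S -> i; J -> d; R -> d.

S -> i | ii | iJi; J -> d | Jd | Rd | iS | RJd | iRS; R -> J | d | ii | iiJ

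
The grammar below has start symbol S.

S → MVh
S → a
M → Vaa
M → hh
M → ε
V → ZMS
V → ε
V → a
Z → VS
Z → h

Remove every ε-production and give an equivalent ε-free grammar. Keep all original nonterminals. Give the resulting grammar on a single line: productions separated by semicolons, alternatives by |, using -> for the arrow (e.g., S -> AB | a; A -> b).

Nullable set: {M, V}.
S -> MVh: M, V nullable, giving MVh | Mh | Vh | h.
Drop M -> ε.
M -> Vaa: V nullable, giving Vaa | aa.
Drop V -> ε.
V -> ZMS: M nullable, giving ZMS | ZS.
Z -> VS: V nullable, giving S | VS.
Unchanged (no nullable symbols): S -> a; M -> hh; V -> a; Z -> h.

S -> a | h | Mh | Vh | MVh; M -> aa | hh | Vaa; V -> a | ZS | ZMS; Z -> S | h | VS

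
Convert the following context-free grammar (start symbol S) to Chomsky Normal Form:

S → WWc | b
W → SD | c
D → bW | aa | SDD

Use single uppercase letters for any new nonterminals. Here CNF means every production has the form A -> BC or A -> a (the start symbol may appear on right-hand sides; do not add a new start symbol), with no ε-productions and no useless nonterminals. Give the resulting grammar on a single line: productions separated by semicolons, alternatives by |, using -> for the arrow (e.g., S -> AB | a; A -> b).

S -> b | WF; A -> a; B -> b; C -> c; D -> AA | BW | SE; E -> DD; F -> WC; W -> c | SD

No ε-productions.
No unit productions to eliminate.
TERM: introduce A -> a, B -> b, C -> c and substitute in every rule of length ≥2.
BIN: D -> SDD becomes D -> SE, E -> DD; S -> WWC becomes S -> WF, F -> WC.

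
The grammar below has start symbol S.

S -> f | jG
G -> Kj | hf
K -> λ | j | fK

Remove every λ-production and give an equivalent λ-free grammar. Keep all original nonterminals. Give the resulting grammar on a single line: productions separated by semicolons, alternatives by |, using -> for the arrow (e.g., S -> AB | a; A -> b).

S -> f | jG; G -> j | Kj | hf; K -> f | j | fK

Nullable set: {K}.
G -> Kj: K nullable, giving Kj | j.
Drop K -> λ.
K -> fK: K nullable, giving f | fK.
Unchanged (no nullable symbols): S -> f; S -> jG; G -> hf; K -> j.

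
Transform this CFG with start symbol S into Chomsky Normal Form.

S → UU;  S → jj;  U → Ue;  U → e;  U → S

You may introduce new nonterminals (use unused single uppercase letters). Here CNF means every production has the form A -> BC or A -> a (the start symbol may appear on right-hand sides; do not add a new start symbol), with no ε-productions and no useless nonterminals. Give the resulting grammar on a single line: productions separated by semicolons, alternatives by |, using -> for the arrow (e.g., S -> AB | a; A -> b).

No ε-productions.
After unit-elimination: S -> UU | jj; U -> e | UU | Ue | jj.
TERM: introduce B -> e, A -> j and substitute in every rule of length ≥2.

S -> AA | UU; A -> j; B -> e; U -> e | AA | UB | UU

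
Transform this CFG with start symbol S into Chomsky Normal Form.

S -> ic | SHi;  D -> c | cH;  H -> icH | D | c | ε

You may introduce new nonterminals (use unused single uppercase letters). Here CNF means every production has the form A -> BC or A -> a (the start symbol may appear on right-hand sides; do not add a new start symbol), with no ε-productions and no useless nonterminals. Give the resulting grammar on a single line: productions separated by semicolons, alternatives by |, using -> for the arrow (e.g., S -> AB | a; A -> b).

S -> BA | SB | SE; A -> c; B -> i; C -> AH; E -> HB; H -> c | AH | BA | BC

Nullable: {H}; after ε-elimination: S -> Si | ic | SHi; D -> c | cH; H -> D | c | ic | icH.
After unit-elimination: S -> Si | ic | SHi; D -> c | cH; H -> c | cH | ic | icH.
TERM: introduce A -> c, B -> i and substitute in every rule of length ≥2.
BIN: H -> BAH becomes H -> BC, C -> AH; S -> SHB becomes S -> SE, E -> HB.
Drop unreachable/unproductive: D.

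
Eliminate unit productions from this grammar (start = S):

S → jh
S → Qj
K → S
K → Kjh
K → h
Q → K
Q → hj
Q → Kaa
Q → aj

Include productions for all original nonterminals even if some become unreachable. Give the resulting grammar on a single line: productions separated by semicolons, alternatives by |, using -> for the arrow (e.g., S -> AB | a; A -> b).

Unit productions: K->S, Q->K.
Unit pairs (A ⇒* B via units): (K,S), (Q,K), (Q,S).
S: inherits non-unit rules of {S} → Qj | jh.
K: inherits non-unit rules of {K, S} → Kjh | Qj | h | jh.
Q: inherits non-unit rules of {K, Q, S} → Kaa | Kjh | Qj | aj | h | hj | jh.

S -> Qj | jh; K -> h | Qj | jh | Kjh; Q -> h | Qj | aj | hj | jh | Kaa | Kjh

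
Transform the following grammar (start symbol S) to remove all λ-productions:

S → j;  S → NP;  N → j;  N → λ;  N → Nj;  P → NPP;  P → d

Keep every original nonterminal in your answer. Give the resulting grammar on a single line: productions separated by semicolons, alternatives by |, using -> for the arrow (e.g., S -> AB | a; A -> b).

S -> P | j | NP; N -> j | Nj; P -> d | PP | NPP

Nullable set: {N}.
S -> NP: N nullable, giving NP | P.
Drop N -> λ.
N -> Nj: N nullable, giving Nj | j.
P -> NPP: N nullable, giving NPP | PP.
Unchanged (no nullable symbols): S -> j; N -> j; P -> d.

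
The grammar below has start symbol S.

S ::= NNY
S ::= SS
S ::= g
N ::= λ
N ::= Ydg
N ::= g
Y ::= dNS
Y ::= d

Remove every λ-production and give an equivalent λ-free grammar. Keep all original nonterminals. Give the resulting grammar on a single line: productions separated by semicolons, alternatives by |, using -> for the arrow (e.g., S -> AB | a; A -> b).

Nullable set: {N}.
S -> NNY: N, N nullable, giving NNY | NY | Y.
Drop N -> λ.
Y -> dNS: N nullable, giving dNS | dS.
Unchanged (no nullable symbols): S -> SS; S -> g; N -> Ydg; N -> g; Y -> d.

S -> Y | g | NY | SS | NNY; N -> g | Ydg; Y -> d | dS | dNS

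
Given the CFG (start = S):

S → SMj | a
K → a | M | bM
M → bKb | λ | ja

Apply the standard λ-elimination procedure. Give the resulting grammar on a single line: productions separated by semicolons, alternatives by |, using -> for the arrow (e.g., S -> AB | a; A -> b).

Nullable set: {K, M}.
S -> SMj: M nullable, giving SMj | Sj.
K -> M: M nullable, giving M.
K -> bM: M nullable, giving b | bM.
Drop M -> λ.
M -> bKb: K nullable, giving bKb | bb.
Unchanged (no nullable symbols): S -> a; K -> a; M -> ja.

S -> a | Sj | SMj; K -> M | a | b | bM; M -> bb | ja | bKb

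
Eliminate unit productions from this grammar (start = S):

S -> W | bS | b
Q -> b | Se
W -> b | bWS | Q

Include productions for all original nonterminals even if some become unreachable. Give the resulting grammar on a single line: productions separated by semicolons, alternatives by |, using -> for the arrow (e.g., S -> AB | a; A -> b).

Unit productions: S->W, W->Q.
Unit pairs (A ⇒* B via units): (S,Q), (S,W), (W,Q).
S: inherits non-unit rules of {Q, S, W} → Se | b | bS | bWS.
Q: inherits non-unit rules of {Q} → Se | b.
W: inherits non-unit rules of {Q, W} → Se | b | bWS.

S -> b | Se | bS | bWS; Q -> b | Se; W -> b | Se | bWS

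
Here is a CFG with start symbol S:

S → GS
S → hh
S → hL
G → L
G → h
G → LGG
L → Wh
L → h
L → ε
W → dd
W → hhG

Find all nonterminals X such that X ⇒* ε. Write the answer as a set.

Directly nullable (have an ε-rule): {L}.
G is nullable via G -> L (every symbol on the right is already known nullable).
Not nullable: S, W — each has a terminal in every rule's right-hand side or depends on a non-nullable symbol.

{G, L}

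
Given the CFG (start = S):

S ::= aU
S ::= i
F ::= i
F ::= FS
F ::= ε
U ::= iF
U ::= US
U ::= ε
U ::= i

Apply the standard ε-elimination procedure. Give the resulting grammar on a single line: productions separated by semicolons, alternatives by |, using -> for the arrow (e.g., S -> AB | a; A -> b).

Nullable set: {F, U}.
S -> aU: U nullable, giving a | aU.
Drop F -> ε.
F -> FS: F nullable, giving FS | S.
Drop U -> ε.
U -> US: U nullable, giving S | US.
U -> iF: F nullable, giving i | iF.
Unchanged (no nullable symbols): S -> i; F -> i; U -> i.

S -> a | i | aU; F -> S | i | FS; U -> S | i | US | iF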